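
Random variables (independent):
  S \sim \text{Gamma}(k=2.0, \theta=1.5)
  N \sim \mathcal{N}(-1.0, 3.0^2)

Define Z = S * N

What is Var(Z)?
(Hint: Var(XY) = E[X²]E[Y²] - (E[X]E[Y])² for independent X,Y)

Var(XY) = E[X²]E[Y²] - (E[X]E[Y])²
E[S] = 3, Var(S) = 4.5
E[N] = -1, Var(N) = 9
E[S²] = 4.5 + 3² = 13.5
E[N²] = 9 + (-1)² = 10
Var(Z) = 13.5*10 - (3*(-1))²
= 135 - 9 = 126

126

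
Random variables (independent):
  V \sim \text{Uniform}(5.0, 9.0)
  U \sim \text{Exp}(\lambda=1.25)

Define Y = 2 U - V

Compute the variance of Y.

For independent RVs: Var(aX + bY) = a²Var(X) + b²Var(Y)
Var(V) = 1.3333333
Var(U) = 0.64
Var(Y) = (-1)²*1.3333333 + 2²*0.64
= 1*1.3333333 + 4*0.64 = 3.8933333

3.8933333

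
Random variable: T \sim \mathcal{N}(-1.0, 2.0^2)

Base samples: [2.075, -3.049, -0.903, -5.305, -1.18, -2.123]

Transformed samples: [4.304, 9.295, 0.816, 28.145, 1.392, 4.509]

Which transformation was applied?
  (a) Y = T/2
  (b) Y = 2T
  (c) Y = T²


Checking option (c) Y = T²:
  T = 2.075 -> Y = 4.304 ✓
  T = -3.049 -> Y = 9.295 ✓
  T = -0.903 -> Y = 0.816 ✓
All samples match this transformation.

(c) T²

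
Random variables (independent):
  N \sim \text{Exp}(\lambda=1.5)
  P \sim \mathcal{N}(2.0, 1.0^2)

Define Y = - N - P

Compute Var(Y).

For independent RVs: Var(aX + bY) = a²Var(X) + b²Var(Y)
Var(N) = 0.44444444
Var(P) = 1
Var(Y) = (-1)²*0.44444444 + (-1)²*1
= 1*0.44444444 + 1*1 = 1.4444444

1.4444444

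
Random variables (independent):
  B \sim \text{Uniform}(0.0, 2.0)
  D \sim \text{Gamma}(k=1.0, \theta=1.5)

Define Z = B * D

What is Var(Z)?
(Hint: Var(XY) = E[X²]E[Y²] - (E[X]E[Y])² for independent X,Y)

Var(XY) = E[X²]E[Y²] - (E[X]E[Y])²
E[B] = 1, Var(B) = 0.33333333
E[D] = 1.5, Var(D) = 2.25
E[B²] = 0.33333333 + 1² = 1.3333333
E[D²] = 2.25 + 1.5² = 4.5
Var(Z) = 1.3333333*4.5 - (1*1.5)²
= 6 - 2.25 = 3.75

3.75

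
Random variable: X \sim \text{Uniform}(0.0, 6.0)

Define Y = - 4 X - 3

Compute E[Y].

For Y = -4X - 3:
E[Y] = -4 * E[X] - 3
E[X] = (0 + 6)/2 = 3
E[Y] = -4 * 3 - 3 = -15

-15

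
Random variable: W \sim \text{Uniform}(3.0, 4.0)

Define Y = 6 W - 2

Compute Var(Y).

For Y = aW + b: Var(Y) = a² * Var(W)
Var(W) = (4 - 3)^2/12 = 0.083333333
Var(Y) = 6² * 0.083333333 = 36 * 0.083333333 = 3

3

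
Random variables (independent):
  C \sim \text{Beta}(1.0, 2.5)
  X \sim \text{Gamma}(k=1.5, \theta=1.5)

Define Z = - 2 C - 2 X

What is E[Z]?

E[Z] = -2*E[C] - 2*E[X]
E[C] = 0.28571429
E[X] = 2.25
E[Z] = -2*0.28571429 - 2*2.25 = -5.0714286

-5.0714286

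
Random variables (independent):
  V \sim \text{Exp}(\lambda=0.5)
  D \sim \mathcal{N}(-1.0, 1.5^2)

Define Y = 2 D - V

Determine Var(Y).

For independent RVs: Var(aX + bY) = a²Var(X) + b²Var(Y)
Var(V) = 4
Var(D) = 2.25
Var(Y) = (-1)²*4 + 2²*2.25
= 1*4 + 4*2.25 = 13

13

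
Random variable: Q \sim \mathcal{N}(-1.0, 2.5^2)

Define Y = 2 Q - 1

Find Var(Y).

For Y = aQ + b: Var(Y) = a² * Var(Q)
Var(Q) = 2.5^2 = 6.25
Var(Y) = 2² * 6.25 = 4 * 6.25 = 25

25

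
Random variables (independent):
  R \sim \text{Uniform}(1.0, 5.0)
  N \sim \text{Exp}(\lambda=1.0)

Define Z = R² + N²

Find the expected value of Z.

E[Z] = E[R²] + E[N²]
E[R²] = Var(R) + E[R]² = 1.3333333 + 9 = 10.333333
E[N²] = Var(N) + E[N]² = 1 + 1 = 2
E[Z] = 10.333333 + 2 = 12.333333

12.333333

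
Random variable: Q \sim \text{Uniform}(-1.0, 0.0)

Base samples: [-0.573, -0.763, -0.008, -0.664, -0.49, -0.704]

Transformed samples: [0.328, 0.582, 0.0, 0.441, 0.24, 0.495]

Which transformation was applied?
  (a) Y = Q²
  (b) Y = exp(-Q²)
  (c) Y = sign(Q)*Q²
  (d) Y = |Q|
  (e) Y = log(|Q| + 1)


Checking option (a) Y = Q²:
  Q = -0.573 -> Y = 0.328 ✓
  Q = -0.763 -> Y = 0.582 ✓
  Q = -0.008 -> Y = 0.0 ✓
All samples match this transformation.

(a) Q²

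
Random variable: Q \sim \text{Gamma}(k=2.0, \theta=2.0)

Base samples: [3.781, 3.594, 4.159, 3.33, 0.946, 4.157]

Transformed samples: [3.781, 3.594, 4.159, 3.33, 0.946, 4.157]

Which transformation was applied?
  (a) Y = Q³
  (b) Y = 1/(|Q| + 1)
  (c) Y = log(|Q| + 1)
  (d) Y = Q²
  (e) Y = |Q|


Checking option (e) Y = |Q|:
  Q = 3.781 -> Y = 3.781 ✓
  Q = 3.594 -> Y = 3.594 ✓
  Q = 4.159 -> Y = 4.159 ✓
All samples match this transformation.

(e) |Q|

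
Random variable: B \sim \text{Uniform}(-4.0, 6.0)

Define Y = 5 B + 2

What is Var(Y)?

For Y = aB + b: Var(Y) = a² * Var(B)
Var(B) = (6 + 4)^2/12 = 8.3333333
Var(Y) = 5² * 8.3333333 = 25 * 8.3333333 = 208.33333

208.33333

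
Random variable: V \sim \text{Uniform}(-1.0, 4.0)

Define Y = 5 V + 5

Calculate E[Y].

For Y = 5V + 5:
E[Y] = 5 * E[V] + 5
E[V] = (-1 + 4)/2 = 1.5
E[Y] = 5 * 1.5 + 5 = 12.5

12.5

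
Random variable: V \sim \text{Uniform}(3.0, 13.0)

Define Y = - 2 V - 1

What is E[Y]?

For Y = -2V - 1:
E[Y] = -2 * E[V] - 1
E[V] = (3 + 13)/2 = 8
E[Y] = -2 * 8 - 1 = -17

-17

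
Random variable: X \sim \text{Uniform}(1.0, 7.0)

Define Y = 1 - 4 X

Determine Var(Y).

For Y = aX + b: Var(Y) = a² * Var(X)
Var(X) = (7 - 1)^2/12 = 3
Var(Y) = (-4)² * 3 = 16 * 3 = 48

48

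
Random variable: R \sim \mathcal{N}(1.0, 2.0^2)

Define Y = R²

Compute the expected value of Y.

E[R²] = Var(R) + (E[R])² = 4 + 1 = 5

5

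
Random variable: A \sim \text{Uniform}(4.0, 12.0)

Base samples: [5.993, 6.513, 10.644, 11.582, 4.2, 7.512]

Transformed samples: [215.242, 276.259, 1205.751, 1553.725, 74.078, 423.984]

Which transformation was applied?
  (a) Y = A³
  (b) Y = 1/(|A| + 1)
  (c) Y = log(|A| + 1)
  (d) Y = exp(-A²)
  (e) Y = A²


Checking option (a) Y = A³:
  A = 5.993 -> Y = 215.242 ✓
  A = 6.513 -> Y = 276.259 ✓
  A = 10.644 -> Y = 1205.751 ✓
All samples match this transformation.

(a) A³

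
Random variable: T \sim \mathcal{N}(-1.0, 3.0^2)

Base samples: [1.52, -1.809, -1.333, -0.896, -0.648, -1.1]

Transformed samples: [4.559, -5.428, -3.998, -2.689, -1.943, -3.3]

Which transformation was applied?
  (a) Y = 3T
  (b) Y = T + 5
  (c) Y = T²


Checking option (a) Y = 3T:
  T = 1.52 -> Y = 4.559 ✓
  T = -1.809 -> Y = -5.428 ✓
  T = -1.333 -> Y = -3.998 ✓
All samples match this transformation.

(a) 3T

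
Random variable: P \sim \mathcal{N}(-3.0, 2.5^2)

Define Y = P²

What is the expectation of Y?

E[P²] = Var(P) + (E[P])² = 6.25 + 9 = 15.25

15.25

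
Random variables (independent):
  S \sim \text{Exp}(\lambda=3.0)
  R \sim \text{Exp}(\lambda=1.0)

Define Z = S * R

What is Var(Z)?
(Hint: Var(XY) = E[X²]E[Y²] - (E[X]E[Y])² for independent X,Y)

Var(XY) = E[X²]E[Y²] - (E[X]E[Y])²
E[S] = 0.33333333, Var(S) = 0.11111111
E[R] = 1, Var(R) = 1
E[S²] = 0.11111111 + 0.33333333² = 0.22222222
E[R²] = 1 + 1² = 2
Var(Z) = 0.22222222*2 - (0.33333333*1)²
= 0.44444444 - 0.11111111 = 0.33333333

0.33333333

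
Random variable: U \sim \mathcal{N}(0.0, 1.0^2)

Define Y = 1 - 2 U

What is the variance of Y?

For Y = aU + b: Var(Y) = a² * Var(U)
Var(U) = 1.0^2 = 1
Var(Y) = (-2)² * 1 = 4 * 1 = 4

4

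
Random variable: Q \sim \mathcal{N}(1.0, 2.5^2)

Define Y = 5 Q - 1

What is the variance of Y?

For Y = aQ + b: Var(Y) = a² * Var(Q)
Var(Q) = 2.5^2 = 6.25
Var(Y) = 5² * 6.25 = 25 * 6.25 = 156.25

156.25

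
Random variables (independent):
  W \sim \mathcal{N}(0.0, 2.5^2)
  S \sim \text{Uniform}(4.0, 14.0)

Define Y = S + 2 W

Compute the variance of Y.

For independent RVs: Var(aX + bY) = a²Var(X) + b²Var(Y)
Var(W) = 6.25
Var(S) = 8.3333333
Var(Y) = 2²*6.25 + 1²*8.3333333
= 4*6.25 + 1*8.3333333 = 33.333333

33.333333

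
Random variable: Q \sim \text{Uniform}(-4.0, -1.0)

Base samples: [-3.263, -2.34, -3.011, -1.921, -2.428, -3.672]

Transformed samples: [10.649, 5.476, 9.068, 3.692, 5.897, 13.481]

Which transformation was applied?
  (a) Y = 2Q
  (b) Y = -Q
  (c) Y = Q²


Checking option (c) Y = Q²:
  Q = -3.263 -> Y = 10.649 ✓
  Q = -2.34 -> Y = 5.476 ✓
  Q = -3.011 -> Y = 9.068 ✓
All samples match this transformation.

(c) Q²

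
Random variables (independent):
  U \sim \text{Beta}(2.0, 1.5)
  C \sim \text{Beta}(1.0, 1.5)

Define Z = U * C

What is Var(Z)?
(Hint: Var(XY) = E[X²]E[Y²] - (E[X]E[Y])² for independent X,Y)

Var(XY) = E[X²]E[Y²] - (E[X]E[Y])²
E[U] = 0.57142857, Var(U) = 0.054421769
E[C] = 0.4, Var(C) = 0.068571429
E[U²] = 0.054421769 + 0.57142857² = 0.38095238
E[C²] = 0.068571429 + 0.4² = 0.22857143
Var(Z) = 0.38095238*0.22857143 - (0.57142857*0.4)²
= 0.08707483 - 0.052244898 = 0.034829932

0.034829932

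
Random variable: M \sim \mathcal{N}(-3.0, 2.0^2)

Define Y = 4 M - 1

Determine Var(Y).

For Y = aM + b: Var(Y) = a² * Var(M)
Var(M) = 2.0^2 = 4
Var(Y) = 4² * 4 = 16 * 4 = 64

64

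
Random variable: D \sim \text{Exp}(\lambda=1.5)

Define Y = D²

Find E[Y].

E[D²] = Var(D) + (E[D])² = 0.44444444 + 0.44444444 = 0.88888889

0.88888889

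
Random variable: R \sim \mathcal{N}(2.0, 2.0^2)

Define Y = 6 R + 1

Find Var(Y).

For Y = aR + b: Var(Y) = a² * Var(R)
Var(R) = 2.0^2 = 4
Var(Y) = 6² * 4 = 36 * 4 = 144

144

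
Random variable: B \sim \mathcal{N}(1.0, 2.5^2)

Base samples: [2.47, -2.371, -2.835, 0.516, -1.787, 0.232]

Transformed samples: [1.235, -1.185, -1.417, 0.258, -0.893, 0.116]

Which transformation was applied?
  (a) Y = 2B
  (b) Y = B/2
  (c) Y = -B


Checking option (b) Y = B/2:
  B = 2.47 -> Y = 1.235 ✓
  B = -2.371 -> Y = -1.185 ✓
  B = -2.835 -> Y = -1.417 ✓
All samples match this transformation.

(b) B/2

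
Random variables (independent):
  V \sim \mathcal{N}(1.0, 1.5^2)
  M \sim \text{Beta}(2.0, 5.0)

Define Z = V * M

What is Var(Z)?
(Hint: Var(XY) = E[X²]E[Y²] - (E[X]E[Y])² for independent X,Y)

Var(XY) = E[X²]E[Y²] - (E[X]E[Y])²
E[V] = 1, Var(V) = 2.25
E[M] = 0.28571429, Var(M) = 0.025510204
E[V²] = 2.25 + 1² = 3.25
E[M²] = 0.025510204 + 0.28571429² = 0.10714286
Var(Z) = 3.25*0.10714286 - (1*0.28571429)²
= 0.34821429 - 0.081632653 = 0.26658163

0.26658163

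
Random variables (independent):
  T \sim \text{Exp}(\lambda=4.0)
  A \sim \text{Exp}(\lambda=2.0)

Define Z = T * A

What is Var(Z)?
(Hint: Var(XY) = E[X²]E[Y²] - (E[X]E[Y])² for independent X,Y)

Var(XY) = E[X²]E[Y²] - (E[X]E[Y])²
E[T] = 0.25, Var(T) = 0.0625
E[A] = 0.5, Var(A) = 0.25
E[T²] = 0.0625 + 0.25² = 0.125
E[A²] = 0.25 + 0.5² = 0.5
Var(Z) = 0.125*0.5 - (0.25*0.5)²
= 0.0625 - 0.015625 = 0.046875

0.046875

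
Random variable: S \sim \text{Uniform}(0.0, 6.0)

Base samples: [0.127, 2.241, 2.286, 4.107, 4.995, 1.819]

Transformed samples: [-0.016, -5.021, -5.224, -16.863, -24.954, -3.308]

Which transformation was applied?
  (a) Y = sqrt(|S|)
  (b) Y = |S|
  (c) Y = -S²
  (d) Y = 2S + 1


Checking option (c) Y = -S²:
  S = 0.127 -> Y = -0.016 ✓
  S = 2.241 -> Y = -5.021 ✓
  S = 2.286 -> Y = -5.224 ✓
All samples match this transformation.

(c) -S²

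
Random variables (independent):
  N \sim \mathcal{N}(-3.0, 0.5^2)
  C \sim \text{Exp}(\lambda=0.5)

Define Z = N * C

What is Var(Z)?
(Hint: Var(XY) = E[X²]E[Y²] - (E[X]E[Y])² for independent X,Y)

Var(XY) = E[X²]E[Y²] - (E[X]E[Y])²
E[N] = -3, Var(N) = 0.25
E[C] = 2, Var(C) = 4
E[N²] = 0.25 + (-3)² = 9.25
E[C²] = 4 + 2² = 8
Var(Z) = 9.25*8 - (-3*2)²
= 74 - 36 = 38

38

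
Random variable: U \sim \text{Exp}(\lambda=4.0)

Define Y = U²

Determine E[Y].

Using E[X²] = Var(X) + (E[X])²:
E[U] = 0.25
Var(U) = 1/4.0^2 = 0.0625
E[U²] = 0.0625 + 0.25² = 0.0625 + 0.0625 = 0.125

0.125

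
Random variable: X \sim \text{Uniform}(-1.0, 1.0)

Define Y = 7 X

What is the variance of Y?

For Y = aX + b: Var(Y) = a² * Var(X)
Var(X) = (1 + 1)^2/12 = 0.33333333
Var(Y) = 7² * 0.33333333 = 49 * 0.33333333 = 16.333333

16.333333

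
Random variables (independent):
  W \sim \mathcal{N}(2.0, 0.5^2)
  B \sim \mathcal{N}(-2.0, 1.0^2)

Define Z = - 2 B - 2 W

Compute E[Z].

E[Z] = -2*E[W] - 2*E[B]
E[W] = 2
E[B] = -2
E[Z] = -2*2 - 2*(-2) = 0

0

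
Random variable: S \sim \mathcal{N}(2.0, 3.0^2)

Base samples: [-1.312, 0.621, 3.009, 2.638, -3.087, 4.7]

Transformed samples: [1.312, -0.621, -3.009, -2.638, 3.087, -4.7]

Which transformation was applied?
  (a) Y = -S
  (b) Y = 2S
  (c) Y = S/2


Checking option (a) Y = -S:
  S = -1.312 -> Y = 1.312 ✓
  S = 0.621 -> Y = -0.621 ✓
  S = 3.009 -> Y = -3.009 ✓
All samples match this transformation.

(a) -S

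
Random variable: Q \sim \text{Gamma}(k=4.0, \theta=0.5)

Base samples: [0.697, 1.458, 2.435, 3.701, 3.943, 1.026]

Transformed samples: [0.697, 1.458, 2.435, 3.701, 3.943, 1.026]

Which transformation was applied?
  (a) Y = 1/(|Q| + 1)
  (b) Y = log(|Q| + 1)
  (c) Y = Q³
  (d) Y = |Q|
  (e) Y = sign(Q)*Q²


Checking option (d) Y = |Q|:
  Q = 0.697 -> Y = 0.697 ✓
  Q = 1.458 -> Y = 1.458 ✓
  Q = 2.435 -> Y = 2.435 ✓
All samples match this transformation.

(d) |Q|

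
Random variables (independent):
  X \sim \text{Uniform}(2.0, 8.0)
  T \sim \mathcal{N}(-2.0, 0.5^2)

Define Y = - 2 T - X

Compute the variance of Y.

For independent RVs: Var(aX + bY) = a²Var(X) + b²Var(Y)
Var(X) = 3
Var(T) = 0.25
Var(Y) = (-1)²*3 + (-2)²*0.25
= 1*3 + 4*0.25 = 4

4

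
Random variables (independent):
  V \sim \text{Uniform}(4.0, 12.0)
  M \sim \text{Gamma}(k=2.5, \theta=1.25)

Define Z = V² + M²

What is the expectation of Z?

E[Z] = E[V²] + E[M²]
E[V²] = Var(V) + E[V]² = 5.3333333 + 64 = 69.333333
E[M²] = Var(M) + E[M]² = 3.90625 + 9.765625 = 13.671875
E[Z] = 69.333333 + 13.671875 = 83.005208

83.005208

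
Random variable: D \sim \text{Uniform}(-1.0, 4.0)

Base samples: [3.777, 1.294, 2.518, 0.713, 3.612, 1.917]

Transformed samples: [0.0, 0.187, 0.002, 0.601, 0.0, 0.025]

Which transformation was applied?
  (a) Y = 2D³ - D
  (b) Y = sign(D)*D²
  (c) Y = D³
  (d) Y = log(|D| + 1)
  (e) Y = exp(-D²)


Checking option (e) Y = exp(-D²):
  D = 3.777 -> Y = 0.0 ✓
  D = 1.294 -> Y = 0.187 ✓
  D = 2.518 -> Y = 0.002 ✓
All samples match this transformation.

(e) exp(-D²)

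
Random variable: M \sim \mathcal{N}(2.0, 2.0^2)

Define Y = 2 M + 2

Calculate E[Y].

For Y = 2M + 2:
E[Y] = 2 * E[M] + 2
E[M] = 2.0 = 2
E[Y] = 2 * 2 + 2 = 6

6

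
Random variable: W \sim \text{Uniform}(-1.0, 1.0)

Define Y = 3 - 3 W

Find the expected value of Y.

For Y = -3W + 3:
E[Y] = -3 * E[W] + 3
E[W] = (-1 + 1)/2 = 0
E[Y] = -3 * 0 + 3 = 3

3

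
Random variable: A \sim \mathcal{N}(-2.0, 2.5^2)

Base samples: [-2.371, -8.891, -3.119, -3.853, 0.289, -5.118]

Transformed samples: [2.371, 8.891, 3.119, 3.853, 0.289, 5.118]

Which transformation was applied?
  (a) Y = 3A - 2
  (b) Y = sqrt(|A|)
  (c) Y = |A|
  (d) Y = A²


Checking option (c) Y = |A|:
  A = -2.371 -> Y = 2.371 ✓
  A = -8.891 -> Y = 8.891 ✓
  A = -3.119 -> Y = 3.119 ✓
All samples match this transformation.

(c) |A|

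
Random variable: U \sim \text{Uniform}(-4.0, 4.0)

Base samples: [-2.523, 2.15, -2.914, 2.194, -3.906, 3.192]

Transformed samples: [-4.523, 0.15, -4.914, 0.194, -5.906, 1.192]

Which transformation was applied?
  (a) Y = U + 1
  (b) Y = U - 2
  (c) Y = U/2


Checking option (b) Y = U - 2:
  U = -2.523 -> Y = -4.523 ✓
  U = 2.15 -> Y = 0.15 ✓
  U = -2.914 -> Y = -4.914 ✓
All samples match this transformation.

(b) U - 2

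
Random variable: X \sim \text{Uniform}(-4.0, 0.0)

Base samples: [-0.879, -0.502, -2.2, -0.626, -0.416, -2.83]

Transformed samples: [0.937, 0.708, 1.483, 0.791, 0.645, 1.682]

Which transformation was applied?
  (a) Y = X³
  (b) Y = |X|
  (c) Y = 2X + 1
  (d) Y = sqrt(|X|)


Checking option (d) Y = sqrt(|X|):
  X = -0.879 -> Y = 0.937 ✓
  X = -0.502 -> Y = 0.708 ✓
  X = -2.2 -> Y = 1.483 ✓
All samples match this transformation.

(d) sqrt(|X|)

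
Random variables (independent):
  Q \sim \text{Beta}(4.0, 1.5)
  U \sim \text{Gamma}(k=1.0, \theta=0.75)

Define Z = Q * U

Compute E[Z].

For independent RVs: E[XY] = E[X]*E[Y]
E[Q] = 0.72727273
E[U] = 0.75
E[Z] = 0.72727273 * 0.75 = 0.54545455

0.54545455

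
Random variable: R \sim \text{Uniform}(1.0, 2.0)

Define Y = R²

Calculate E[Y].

Using E[X²] = Var(X) + (E[X])²:
E[R] = 1.5
Var(R) = (2 - 1)^2/12 = 0.083333333
E[R²] = 0.083333333 + 1.5² = 0.083333333 + 2.25 = 2.3333333

2.3333333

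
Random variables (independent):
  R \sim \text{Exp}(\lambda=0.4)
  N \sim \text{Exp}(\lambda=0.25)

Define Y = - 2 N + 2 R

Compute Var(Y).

For independent RVs: Var(aX + bY) = a²Var(X) + b²Var(Y)
Var(R) = 6.25
Var(N) = 16
Var(Y) = 2²*6.25 + (-2)²*16
= 4*6.25 + 4*16 = 89

89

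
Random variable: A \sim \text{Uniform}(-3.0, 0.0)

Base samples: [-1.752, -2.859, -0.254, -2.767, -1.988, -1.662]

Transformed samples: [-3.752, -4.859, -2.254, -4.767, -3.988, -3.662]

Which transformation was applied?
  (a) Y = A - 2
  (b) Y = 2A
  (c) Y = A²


Checking option (a) Y = A - 2:
  A = -1.752 -> Y = -3.752 ✓
  A = -2.859 -> Y = -4.859 ✓
  A = -0.254 -> Y = -2.254 ✓
All samples match this transformation.

(a) A - 2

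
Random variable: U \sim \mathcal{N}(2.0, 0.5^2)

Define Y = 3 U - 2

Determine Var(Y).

For Y = aU + b: Var(Y) = a² * Var(U)
Var(U) = 0.5^2 = 0.25
Var(Y) = 3² * 0.25 = 9 * 0.25 = 2.25

2.25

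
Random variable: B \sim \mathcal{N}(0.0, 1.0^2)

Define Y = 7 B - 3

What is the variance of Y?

For Y = aB + b: Var(Y) = a² * Var(B)
Var(B) = 1.0^2 = 1
Var(Y) = 7² * 1 = 49 * 1 = 49

49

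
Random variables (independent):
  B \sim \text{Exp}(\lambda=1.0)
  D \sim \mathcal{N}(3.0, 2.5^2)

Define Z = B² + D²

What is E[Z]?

E[Z] = E[B²] + E[D²]
E[B²] = Var(B) + E[B]² = 1 + 1 = 2
E[D²] = Var(D) + E[D]² = 6.25 + 9 = 15.25
E[Z] = 2 + 15.25 = 17.25

17.25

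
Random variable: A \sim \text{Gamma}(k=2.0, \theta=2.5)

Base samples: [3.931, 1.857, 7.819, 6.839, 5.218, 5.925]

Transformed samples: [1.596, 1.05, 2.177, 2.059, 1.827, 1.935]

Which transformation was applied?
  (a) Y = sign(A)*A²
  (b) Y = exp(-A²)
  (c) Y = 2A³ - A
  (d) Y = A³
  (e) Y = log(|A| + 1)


Checking option (e) Y = log(|A| + 1):
  A = 3.931 -> Y = 1.596 ✓
  A = 1.857 -> Y = 1.05 ✓
  A = 7.819 -> Y = 2.177 ✓
All samples match this transformation.

(e) log(|A| + 1)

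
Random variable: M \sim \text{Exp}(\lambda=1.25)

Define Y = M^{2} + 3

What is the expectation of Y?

E[Y] = 1*E[M²] + 3
E[M] = 0.8
E[M²] = Var(M) + (E[M])² = 0.64 + 0.64 = 1.28
E[Y] = 1*1.28 + 3 = 4.28

4.28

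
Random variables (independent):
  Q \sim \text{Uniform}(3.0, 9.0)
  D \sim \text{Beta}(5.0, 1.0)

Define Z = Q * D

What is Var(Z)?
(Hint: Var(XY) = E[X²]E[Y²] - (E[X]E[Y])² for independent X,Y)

Var(XY) = E[X²]E[Y²] - (E[X]E[Y])²
E[Q] = 6, Var(Q) = 3
E[D] = 0.83333333, Var(D) = 0.01984127
E[Q²] = 3 + 6² = 39
E[D²] = 0.01984127 + 0.83333333² = 0.71428571
Var(Z) = 39*0.71428571 - (6*0.83333333)²
= 27.857143 - 25 = 2.8571429

2.8571429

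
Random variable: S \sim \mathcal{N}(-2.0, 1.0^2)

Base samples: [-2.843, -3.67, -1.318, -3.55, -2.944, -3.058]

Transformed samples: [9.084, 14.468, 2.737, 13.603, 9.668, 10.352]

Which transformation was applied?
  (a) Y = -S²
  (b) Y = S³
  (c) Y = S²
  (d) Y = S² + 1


Checking option (d) Y = S² + 1:
  S = -2.843 -> Y = 9.084 ✓
  S = -3.67 -> Y = 14.468 ✓
  S = -1.318 -> Y = 2.737 ✓
All samples match this transformation.

(d) S² + 1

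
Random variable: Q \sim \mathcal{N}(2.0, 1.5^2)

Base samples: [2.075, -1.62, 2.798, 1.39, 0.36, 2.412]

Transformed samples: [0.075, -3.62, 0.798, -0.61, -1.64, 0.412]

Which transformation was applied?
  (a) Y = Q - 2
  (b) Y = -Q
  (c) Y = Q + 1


Checking option (a) Y = Q - 2:
  Q = 2.075 -> Y = 0.075 ✓
  Q = -1.62 -> Y = -3.62 ✓
  Q = 2.798 -> Y = 0.798 ✓
All samples match this transformation.

(a) Q - 2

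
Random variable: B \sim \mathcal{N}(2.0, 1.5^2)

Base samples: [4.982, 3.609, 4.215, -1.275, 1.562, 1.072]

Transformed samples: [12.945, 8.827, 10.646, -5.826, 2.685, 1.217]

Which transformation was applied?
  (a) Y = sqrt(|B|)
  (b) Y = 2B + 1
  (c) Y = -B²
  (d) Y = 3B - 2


Checking option (d) Y = 3B - 2:
  B = 4.982 -> Y = 12.945 ✓
  B = 3.609 -> Y = 8.827 ✓
  B = 4.215 -> Y = 10.646 ✓
All samples match this transformation.

(d) 3B - 2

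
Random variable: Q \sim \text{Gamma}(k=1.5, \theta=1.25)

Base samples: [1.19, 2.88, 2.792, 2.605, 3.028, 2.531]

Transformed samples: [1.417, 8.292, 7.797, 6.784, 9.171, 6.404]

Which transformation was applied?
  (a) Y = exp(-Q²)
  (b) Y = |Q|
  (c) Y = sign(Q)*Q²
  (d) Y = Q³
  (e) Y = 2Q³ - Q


Checking option (c) Y = sign(Q)*Q²:
  Q = 1.19 -> Y = 1.417 ✓
  Q = 2.88 -> Y = 8.292 ✓
  Q = 2.792 -> Y = 7.797 ✓
All samples match this transformation.

(c) sign(Q)*Q²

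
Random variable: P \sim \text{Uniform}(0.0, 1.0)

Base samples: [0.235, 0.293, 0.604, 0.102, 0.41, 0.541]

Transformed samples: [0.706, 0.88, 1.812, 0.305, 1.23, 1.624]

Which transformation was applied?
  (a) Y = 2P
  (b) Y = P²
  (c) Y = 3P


Checking option (c) Y = 3P:
  P = 0.235 -> Y = 0.706 ✓
  P = 0.293 -> Y = 0.88 ✓
  P = 0.604 -> Y = 1.812 ✓
All samples match this transformation.

(c) 3P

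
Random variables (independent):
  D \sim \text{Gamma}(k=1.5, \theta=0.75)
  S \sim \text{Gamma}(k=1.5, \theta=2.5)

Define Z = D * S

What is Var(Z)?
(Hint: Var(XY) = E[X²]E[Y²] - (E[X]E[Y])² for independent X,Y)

Var(XY) = E[X²]E[Y²] - (E[X]E[Y])²
E[D] = 1.125, Var(D) = 0.84375
E[S] = 3.75, Var(S) = 9.375
E[D²] = 0.84375 + 1.125² = 2.109375
E[S²] = 9.375 + 3.75² = 23.4375
Var(Z) = 2.109375*23.4375 - (1.125*3.75)²
= 49.438477 - 17.797852 = 31.640625

31.640625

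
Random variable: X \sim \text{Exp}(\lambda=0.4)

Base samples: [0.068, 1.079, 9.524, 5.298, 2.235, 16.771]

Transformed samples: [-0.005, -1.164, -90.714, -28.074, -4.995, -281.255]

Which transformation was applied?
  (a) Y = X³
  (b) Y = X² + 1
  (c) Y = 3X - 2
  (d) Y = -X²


Checking option (d) Y = -X²:
  X = 0.068 -> Y = -0.005 ✓
  X = 1.079 -> Y = -1.164 ✓
  X = 9.524 -> Y = -90.714 ✓
All samples match this transformation.

(d) -X²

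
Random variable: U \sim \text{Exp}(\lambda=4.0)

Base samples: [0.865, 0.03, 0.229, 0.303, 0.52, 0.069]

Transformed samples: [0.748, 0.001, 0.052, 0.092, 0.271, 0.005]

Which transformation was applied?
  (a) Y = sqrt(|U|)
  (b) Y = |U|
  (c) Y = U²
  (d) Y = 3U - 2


Checking option (c) Y = U²:
  U = 0.865 -> Y = 0.748 ✓
  U = 0.03 -> Y = 0.001 ✓
  U = 0.229 -> Y = 0.052 ✓
All samples match this transformation.

(c) U²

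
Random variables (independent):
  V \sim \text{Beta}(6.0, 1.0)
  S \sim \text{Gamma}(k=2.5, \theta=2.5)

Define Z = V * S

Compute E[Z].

For independent RVs: E[XY] = E[X]*E[Y]
E[V] = 0.85714286
E[S] = 6.25
E[Z] = 0.85714286 * 6.25 = 5.3571429

5.3571429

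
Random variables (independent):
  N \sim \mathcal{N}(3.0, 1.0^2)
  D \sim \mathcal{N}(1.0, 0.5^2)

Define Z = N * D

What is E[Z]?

For independent RVs: E[XY] = E[X]*E[Y]
E[N] = 3
E[D] = 1
E[Z] = 3 * 1 = 3

3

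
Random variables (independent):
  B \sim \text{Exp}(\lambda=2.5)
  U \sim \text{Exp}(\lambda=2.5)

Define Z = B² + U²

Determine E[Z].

E[Z] = E[B²] + E[U²]
E[B²] = Var(B) + E[B]² = 0.16 + 0.16 = 0.32
E[U²] = Var(U) + E[U]² = 0.16 + 0.16 = 0.32
E[Z] = 0.32 + 0.32 = 0.64

0.64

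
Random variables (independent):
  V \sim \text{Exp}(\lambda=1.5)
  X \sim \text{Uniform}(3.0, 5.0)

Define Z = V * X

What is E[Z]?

For independent RVs: E[XY] = E[X]*E[Y]
E[V] = 0.66666667
E[X] = 4
E[Z] = 0.66666667 * 4 = 2.6666667

2.6666667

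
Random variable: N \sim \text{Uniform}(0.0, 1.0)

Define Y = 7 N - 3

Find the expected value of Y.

For Y = 7N - 3:
E[Y] = 7 * E[N] - 3
E[N] = (0 + 1)/2 = 0.5
E[Y] = 7 * 0.5 - 3 = 0.5

0.5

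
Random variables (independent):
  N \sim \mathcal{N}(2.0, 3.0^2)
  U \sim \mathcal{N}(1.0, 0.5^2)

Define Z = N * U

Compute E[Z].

For independent RVs: E[XY] = E[X]*E[Y]
E[N] = 2
E[U] = 1
E[Z] = 2 * 1 = 2

2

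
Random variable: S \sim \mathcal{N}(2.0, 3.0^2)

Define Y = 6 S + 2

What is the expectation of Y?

For Y = 6S + 2:
E[Y] = 6 * E[S] + 2
E[S] = 2.0 = 2
E[Y] = 6 * 2 + 2 = 14

14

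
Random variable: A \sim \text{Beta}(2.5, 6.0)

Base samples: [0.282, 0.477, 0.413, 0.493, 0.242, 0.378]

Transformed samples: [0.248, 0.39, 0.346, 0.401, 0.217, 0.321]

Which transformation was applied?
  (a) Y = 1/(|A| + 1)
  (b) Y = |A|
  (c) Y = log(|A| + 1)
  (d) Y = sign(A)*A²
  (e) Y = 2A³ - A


Checking option (c) Y = log(|A| + 1):
  A = 0.282 -> Y = 0.248 ✓
  A = 0.477 -> Y = 0.39 ✓
  A = 0.413 -> Y = 0.346 ✓
All samples match this transformation.

(c) log(|A| + 1)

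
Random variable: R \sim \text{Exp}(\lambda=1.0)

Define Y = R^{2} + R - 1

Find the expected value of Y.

E[Y] = 1*E[R²] + 1*E[R] - 1
E[R] = 1
E[R²] = Var(R) + (E[R])² = 1 + 1 = 2
E[Y] = 1*2 + 1*1 - 1 = 2

2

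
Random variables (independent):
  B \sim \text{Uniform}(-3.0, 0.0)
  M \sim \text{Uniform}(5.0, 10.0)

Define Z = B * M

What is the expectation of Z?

For independent RVs: E[XY] = E[X]*E[Y]
E[B] = -1.5
E[M] = 7.5
E[Z] = -1.5 * 7.5 = -11.25

-11.25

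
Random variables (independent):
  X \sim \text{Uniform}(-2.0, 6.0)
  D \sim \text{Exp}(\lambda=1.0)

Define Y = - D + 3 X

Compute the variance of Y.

For independent RVs: Var(aX + bY) = a²Var(X) + b²Var(Y)
Var(X) = 5.3333333
Var(D) = 1
Var(Y) = 3²*5.3333333 + (-1)²*1
= 9*5.3333333 + 1*1 = 49

49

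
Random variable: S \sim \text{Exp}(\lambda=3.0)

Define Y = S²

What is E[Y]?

E[S²] = Var(S) + (E[S])² = 0.11111111 + 0.11111111 = 0.22222222

0.22222222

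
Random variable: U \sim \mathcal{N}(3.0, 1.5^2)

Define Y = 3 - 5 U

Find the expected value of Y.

For Y = -5U + 3:
E[Y] = -5 * E[U] + 3
E[U] = 3.0 = 3
E[Y] = -5 * 3 + 3 = -12

-12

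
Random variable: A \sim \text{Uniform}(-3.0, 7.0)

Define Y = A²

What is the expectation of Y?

Using E[X²] = Var(X) + (E[X])²:
E[A] = 2
Var(A) = (7 + 3)^2/12 = 8.3333333
E[A²] = 8.3333333 + 2² = 8.3333333 + 4 = 12.333333

12.333333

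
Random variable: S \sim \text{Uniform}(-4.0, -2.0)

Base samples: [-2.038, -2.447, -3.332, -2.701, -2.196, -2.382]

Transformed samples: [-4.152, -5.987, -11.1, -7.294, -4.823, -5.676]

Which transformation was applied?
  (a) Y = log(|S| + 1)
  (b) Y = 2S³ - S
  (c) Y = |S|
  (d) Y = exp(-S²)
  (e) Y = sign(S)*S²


Checking option (e) Y = sign(S)*S²:
  S = -2.038 -> Y = -4.152 ✓
  S = -2.447 -> Y = -5.987 ✓
  S = -3.332 -> Y = -11.1 ✓
All samples match this transformation.

(e) sign(S)*S²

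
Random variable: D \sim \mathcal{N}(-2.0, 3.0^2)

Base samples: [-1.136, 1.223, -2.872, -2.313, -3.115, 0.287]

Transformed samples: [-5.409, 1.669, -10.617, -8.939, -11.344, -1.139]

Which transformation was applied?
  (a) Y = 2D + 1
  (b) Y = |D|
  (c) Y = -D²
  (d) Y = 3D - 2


Checking option (d) Y = 3D - 2:
  D = -1.136 -> Y = -5.409 ✓
  D = 1.223 -> Y = 1.669 ✓
  D = -2.872 -> Y = -10.617 ✓
All samples match this transformation.

(d) 3D - 2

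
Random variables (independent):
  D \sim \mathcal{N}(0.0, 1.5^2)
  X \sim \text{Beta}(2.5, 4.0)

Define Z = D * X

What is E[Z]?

For independent RVs: E[XY] = E[X]*E[Y]
E[D] = 0
E[X] = 0.38461538
E[Z] = 0 * 0.38461538 = 0

0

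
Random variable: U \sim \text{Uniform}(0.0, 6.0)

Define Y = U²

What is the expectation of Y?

E[U²] = Var(U) + (E[U])² = 3 + 9 = 12

12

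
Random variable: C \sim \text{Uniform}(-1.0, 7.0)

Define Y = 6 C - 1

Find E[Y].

For Y = 6C - 1:
E[Y] = 6 * E[C] - 1
E[C] = (-1 + 7)/2 = 3
E[Y] = 6 * 3 - 1 = 17

17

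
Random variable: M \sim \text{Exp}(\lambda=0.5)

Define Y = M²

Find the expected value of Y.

Using E[X²] = Var(X) + (E[X])²:
E[M] = 2
Var(M) = 1/0.5^2 = 4
E[M²] = 4 + 2² = 4 + 4 = 8

8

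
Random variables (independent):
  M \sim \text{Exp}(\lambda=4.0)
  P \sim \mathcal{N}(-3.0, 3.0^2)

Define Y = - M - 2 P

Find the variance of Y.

For independent RVs: Var(aX + bY) = a²Var(X) + b²Var(Y)
Var(M) = 0.0625
Var(P) = 9
Var(Y) = (-1)²*0.0625 + (-2)²*9
= 1*0.0625 + 4*9 = 36.0625

36.0625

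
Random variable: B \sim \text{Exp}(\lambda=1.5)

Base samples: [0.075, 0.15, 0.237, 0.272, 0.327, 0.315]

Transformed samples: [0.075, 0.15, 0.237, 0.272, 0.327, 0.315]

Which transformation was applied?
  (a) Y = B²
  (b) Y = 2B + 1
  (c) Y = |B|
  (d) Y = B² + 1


Checking option (c) Y = |B|:
  B = 0.075 -> Y = 0.075 ✓
  B = 0.15 -> Y = 0.15 ✓
  B = 0.237 -> Y = 0.237 ✓
All samples match this transformation.

(c) |B|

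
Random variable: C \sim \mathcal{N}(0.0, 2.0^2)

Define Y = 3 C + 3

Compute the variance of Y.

For Y = aC + b: Var(Y) = a² * Var(C)
Var(C) = 2.0^2 = 4
Var(Y) = 3² * 4 = 9 * 4 = 36

36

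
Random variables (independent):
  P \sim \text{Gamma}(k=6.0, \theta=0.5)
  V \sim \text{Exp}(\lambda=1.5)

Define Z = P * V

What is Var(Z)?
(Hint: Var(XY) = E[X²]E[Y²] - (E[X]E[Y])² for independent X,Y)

Var(XY) = E[X²]E[Y²] - (E[X]E[Y])²
E[P] = 3, Var(P) = 1.5
E[V] = 0.66666667, Var(V) = 0.44444444
E[P²] = 1.5 + 3² = 10.5
E[V²] = 0.44444444 + 0.66666667² = 0.88888889
Var(Z) = 10.5*0.88888889 - (3*0.66666667)²
= 9.3333333 - 4 = 5.3333333

5.3333333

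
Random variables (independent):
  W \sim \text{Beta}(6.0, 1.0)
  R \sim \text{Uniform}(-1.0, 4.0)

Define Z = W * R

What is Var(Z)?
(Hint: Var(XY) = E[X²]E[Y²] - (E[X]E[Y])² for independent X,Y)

Var(XY) = E[X²]E[Y²] - (E[X]E[Y])²
E[W] = 0.85714286, Var(W) = 0.015306122
E[R] = 1.5, Var(R) = 2.0833333
E[W²] = 0.015306122 + 0.85714286² = 0.75
E[R²] = 2.0833333 + 1.5² = 4.3333333
Var(Z) = 0.75*4.3333333 - (0.85714286*1.5)²
= 3.25 - 1.6530612 = 1.5969388

1.5969388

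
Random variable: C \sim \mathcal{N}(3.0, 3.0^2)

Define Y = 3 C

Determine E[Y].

For Y = 3C:
E[Y] = 3 * E[C]
E[C] = 3.0 = 3
E[Y] = 3 * 3 = 9

9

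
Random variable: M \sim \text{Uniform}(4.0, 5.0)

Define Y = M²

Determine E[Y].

Using E[X²] = Var(X) + (E[X])²:
E[M] = 4.5
Var(M) = (5 - 4)^2/12 = 0.083333333
E[M²] = 0.083333333 + 4.5² = 0.083333333 + 20.25 = 20.333333

20.333333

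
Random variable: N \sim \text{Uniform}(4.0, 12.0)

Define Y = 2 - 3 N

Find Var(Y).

For Y = aN + b: Var(Y) = a² * Var(N)
Var(N) = (12 - 4)^2/12 = 5.3333333
Var(Y) = (-3)² * 5.3333333 = 9 * 5.3333333 = 48

48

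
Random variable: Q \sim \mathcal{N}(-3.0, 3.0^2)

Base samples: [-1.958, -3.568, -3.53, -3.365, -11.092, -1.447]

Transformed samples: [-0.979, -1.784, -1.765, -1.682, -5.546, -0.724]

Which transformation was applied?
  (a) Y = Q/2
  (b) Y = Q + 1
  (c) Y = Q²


Checking option (a) Y = Q/2:
  Q = -1.958 -> Y = -0.979 ✓
  Q = -3.568 -> Y = -1.784 ✓
  Q = -3.53 -> Y = -1.765 ✓
All samples match this transformation.

(a) Q/2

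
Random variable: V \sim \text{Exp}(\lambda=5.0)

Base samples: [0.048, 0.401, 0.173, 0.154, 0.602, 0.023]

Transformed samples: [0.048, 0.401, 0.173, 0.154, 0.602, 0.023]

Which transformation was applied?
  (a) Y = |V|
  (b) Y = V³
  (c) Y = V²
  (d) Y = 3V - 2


Checking option (a) Y = |V|:
  V = 0.048 -> Y = 0.048 ✓
  V = 0.401 -> Y = 0.401 ✓
  V = 0.173 -> Y = 0.173 ✓
All samples match this transformation.

(a) |V|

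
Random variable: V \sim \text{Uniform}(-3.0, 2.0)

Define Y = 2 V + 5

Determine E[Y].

For Y = 2V + 5:
E[Y] = 2 * E[V] + 5
E[V] = (-3 + 2)/2 = -0.5
E[Y] = 2 * (-0.5) + 5 = 4

4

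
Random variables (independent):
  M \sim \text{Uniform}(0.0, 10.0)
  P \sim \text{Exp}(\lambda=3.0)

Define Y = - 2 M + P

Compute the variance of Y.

For independent RVs: Var(aX + bY) = a²Var(X) + b²Var(Y)
Var(M) = 8.3333333
Var(P) = 0.11111111
Var(Y) = (-2)²*8.3333333 + 1²*0.11111111
= 4*8.3333333 + 1*0.11111111 = 33.444444

33.444444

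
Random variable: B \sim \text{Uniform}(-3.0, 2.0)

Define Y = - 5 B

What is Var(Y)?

For Y = aB + b: Var(Y) = a² * Var(B)
Var(B) = (2 + 3)^2/12 = 2.0833333
Var(Y) = (-5)² * 2.0833333 = 25 * 2.0833333 = 52.083333

52.083333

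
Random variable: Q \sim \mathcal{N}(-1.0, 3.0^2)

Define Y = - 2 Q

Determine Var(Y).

For Y = aQ + b: Var(Y) = a² * Var(Q)
Var(Q) = 3.0^2 = 9
Var(Y) = (-2)² * 9 = 4 * 9 = 36

36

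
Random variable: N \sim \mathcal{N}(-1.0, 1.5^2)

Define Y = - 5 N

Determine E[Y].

For Y = -5N:
E[Y] = -5 * E[N]
E[N] = -1.0 = -1
E[Y] = -5 * (-1) = 5

5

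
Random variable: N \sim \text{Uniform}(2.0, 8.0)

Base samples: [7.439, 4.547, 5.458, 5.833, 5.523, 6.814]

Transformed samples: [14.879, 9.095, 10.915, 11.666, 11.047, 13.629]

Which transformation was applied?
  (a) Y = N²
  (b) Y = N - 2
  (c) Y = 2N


Checking option (c) Y = 2N:
  N = 7.439 -> Y = 14.879 ✓
  N = 4.547 -> Y = 9.095 ✓
  N = 5.458 -> Y = 10.915 ✓
All samples match this transformation.

(c) 2N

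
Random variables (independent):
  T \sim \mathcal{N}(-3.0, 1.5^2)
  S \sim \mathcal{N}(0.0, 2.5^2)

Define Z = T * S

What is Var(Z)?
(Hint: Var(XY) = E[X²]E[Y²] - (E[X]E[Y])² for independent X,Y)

Var(XY) = E[X²]E[Y²] - (E[X]E[Y])²
E[T] = -3, Var(T) = 2.25
E[S] = 0, Var(S) = 6.25
E[T²] = 2.25 + (-3)² = 11.25
E[S²] = 6.25 + 0² = 6.25
Var(Z) = 11.25*6.25 - (-3*0)²
= 70.3125 - 0 = 70.3125

70.3125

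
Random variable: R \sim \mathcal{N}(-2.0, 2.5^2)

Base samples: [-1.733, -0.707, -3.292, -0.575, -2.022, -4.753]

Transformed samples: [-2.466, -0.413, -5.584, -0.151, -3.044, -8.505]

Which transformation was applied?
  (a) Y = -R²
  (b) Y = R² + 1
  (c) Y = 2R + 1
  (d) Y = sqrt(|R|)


Checking option (c) Y = 2R + 1:
  R = -1.733 -> Y = -2.466 ✓
  R = -0.707 -> Y = -0.413 ✓
  R = -3.292 -> Y = -5.584 ✓
All samples match this transformation.

(c) 2R + 1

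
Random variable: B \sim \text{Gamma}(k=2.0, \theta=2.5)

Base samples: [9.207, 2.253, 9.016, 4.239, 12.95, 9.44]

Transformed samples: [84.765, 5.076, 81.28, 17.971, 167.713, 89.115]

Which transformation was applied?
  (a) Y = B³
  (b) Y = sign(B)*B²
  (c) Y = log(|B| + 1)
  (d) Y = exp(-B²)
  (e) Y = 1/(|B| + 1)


Checking option (b) Y = sign(B)*B²:
  B = 9.207 -> Y = 84.765 ✓
  B = 2.253 -> Y = 5.076 ✓
  B = 9.016 -> Y = 81.28 ✓
All samples match this transformation.

(b) sign(B)*B²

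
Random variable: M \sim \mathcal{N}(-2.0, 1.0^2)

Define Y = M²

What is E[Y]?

E[M²] = Var(M) + (E[M])² = 1 + 4 = 5

5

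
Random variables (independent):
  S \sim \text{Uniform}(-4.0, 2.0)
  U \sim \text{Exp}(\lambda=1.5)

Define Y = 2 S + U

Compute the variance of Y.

For independent RVs: Var(aX + bY) = a²Var(X) + b²Var(Y)
Var(S) = 3
Var(U) = 0.44444444
Var(Y) = 2²*3 + 1²*0.44444444
= 4*3 + 1*0.44444444 = 12.444444

12.444444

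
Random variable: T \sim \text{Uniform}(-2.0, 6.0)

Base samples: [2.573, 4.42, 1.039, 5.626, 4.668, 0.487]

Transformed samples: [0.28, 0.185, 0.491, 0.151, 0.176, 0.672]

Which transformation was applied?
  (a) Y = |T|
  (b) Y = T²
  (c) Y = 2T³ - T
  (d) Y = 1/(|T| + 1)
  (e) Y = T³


Checking option (d) Y = 1/(|T| + 1):
  T = 2.573 -> Y = 0.28 ✓
  T = 4.42 -> Y = 0.185 ✓
  T = 1.039 -> Y = 0.491 ✓
All samples match this transformation.

(d) 1/(|T| + 1)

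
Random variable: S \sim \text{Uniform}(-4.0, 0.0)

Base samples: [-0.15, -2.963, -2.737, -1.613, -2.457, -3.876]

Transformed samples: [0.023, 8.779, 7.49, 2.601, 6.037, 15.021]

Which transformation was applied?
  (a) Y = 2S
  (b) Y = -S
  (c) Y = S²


Checking option (c) Y = S²:
  S = -0.15 -> Y = 0.023 ✓
  S = -2.963 -> Y = 8.779 ✓
  S = -2.737 -> Y = 7.49 ✓
All samples match this transformation.

(c) S²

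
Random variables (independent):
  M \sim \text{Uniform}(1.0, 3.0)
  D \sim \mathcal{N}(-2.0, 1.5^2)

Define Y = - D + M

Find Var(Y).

For independent RVs: Var(aX + bY) = a²Var(X) + b²Var(Y)
Var(M) = 0.33333333
Var(D) = 2.25
Var(Y) = 1²*0.33333333 + (-1)²*2.25
= 1*0.33333333 + 1*2.25 = 2.5833333

2.5833333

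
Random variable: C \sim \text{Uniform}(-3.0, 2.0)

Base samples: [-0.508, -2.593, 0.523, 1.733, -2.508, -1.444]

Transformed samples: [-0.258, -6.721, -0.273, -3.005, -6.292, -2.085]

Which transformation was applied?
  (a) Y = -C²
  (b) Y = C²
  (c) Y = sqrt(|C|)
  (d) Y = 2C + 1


Checking option (a) Y = -C²:
  C = -0.508 -> Y = -0.258 ✓
  C = -2.593 -> Y = -6.721 ✓
  C = 0.523 -> Y = -0.273 ✓
All samples match this transformation.

(a) -C²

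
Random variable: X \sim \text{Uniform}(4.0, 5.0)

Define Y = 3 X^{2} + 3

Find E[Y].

E[Y] = 3*E[X²] + 3
E[X] = 4.5
E[X²] = Var(X) + (E[X])² = 0.083333333 + 20.25 = 20.333333
E[Y] = 3*20.333333 + 3 = 64

64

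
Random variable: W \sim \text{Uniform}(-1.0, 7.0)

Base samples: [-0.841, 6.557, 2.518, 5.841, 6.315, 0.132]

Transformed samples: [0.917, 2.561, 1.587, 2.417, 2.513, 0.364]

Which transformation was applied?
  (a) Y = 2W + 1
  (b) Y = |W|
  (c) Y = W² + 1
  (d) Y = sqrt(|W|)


Checking option (d) Y = sqrt(|W|):
  W = -0.841 -> Y = 0.917 ✓
  W = 6.557 -> Y = 2.561 ✓
  W = 2.518 -> Y = 1.587 ✓
All samples match this transformation.

(d) sqrt(|W|)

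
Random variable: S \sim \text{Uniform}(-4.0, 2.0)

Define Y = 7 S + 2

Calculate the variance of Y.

For Y = aS + b: Var(Y) = a² * Var(S)
Var(S) = (2 + 4)^2/12 = 3
Var(Y) = 7² * 3 = 49 * 3 = 147

147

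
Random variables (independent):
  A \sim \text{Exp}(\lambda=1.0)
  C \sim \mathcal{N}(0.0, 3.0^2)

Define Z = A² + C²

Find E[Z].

E[Z] = E[A²] + E[C²]
E[A²] = Var(A) + E[A]² = 1 + 1 = 2
E[C²] = Var(C) + E[C]² = 9 + 0 = 9
E[Z] = 2 + 9 = 11

11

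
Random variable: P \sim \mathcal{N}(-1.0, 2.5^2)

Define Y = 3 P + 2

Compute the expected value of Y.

For Y = 3P + 2:
E[Y] = 3 * E[P] + 2
E[P] = -1.0 = -1
E[Y] = 3 * (-1) + 2 = -1

-1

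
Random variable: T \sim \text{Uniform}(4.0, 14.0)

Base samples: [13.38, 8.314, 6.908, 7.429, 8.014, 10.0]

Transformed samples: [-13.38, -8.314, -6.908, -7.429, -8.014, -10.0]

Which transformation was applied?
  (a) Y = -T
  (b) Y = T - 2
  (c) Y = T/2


Checking option (a) Y = -T:
  T = 13.38 -> Y = -13.38 ✓
  T = 8.314 -> Y = -8.314 ✓
  T = 6.908 -> Y = -6.908 ✓
All samples match this transformation.

(a) -T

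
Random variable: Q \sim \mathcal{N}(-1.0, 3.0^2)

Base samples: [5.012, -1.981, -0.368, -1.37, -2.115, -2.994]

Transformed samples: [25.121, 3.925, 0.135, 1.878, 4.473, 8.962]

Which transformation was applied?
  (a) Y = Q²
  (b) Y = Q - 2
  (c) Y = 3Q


Checking option (a) Y = Q²:
  Q = 5.012 -> Y = 25.121 ✓
  Q = -1.981 -> Y = 3.925 ✓
  Q = -0.368 -> Y = 0.135 ✓
All samples match this transformation.

(a) Q²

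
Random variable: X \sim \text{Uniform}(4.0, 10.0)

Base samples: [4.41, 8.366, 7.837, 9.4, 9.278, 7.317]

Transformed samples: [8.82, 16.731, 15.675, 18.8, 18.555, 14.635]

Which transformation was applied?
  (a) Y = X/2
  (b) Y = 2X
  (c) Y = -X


Checking option (b) Y = 2X:
  X = 4.41 -> Y = 8.82 ✓
  X = 8.366 -> Y = 16.731 ✓
  X = 7.837 -> Y = 15.675 ✓
All samples match this transformation.

(b) 2X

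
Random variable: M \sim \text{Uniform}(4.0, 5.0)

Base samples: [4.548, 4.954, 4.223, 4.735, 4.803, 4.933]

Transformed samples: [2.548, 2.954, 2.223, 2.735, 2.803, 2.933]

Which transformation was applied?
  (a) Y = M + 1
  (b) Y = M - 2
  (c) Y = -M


Checking option (b) Y = M - 2:
  M = 4.548 -> Y = 2.548 ✓
  M = 4.954 -> Y = 2.954 ✓
  M = 4.223 -> Y = 2.223 ✓
All samples match this transformation.

(b) M - 2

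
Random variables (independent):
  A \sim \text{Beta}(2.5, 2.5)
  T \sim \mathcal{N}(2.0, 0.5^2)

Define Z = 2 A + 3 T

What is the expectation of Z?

E[Z] = 2*E[A] + 3*E[T]
E[A] = 0.5
E[T] = 2
E[Z] = 2*0.5 + 3*2 = 7

7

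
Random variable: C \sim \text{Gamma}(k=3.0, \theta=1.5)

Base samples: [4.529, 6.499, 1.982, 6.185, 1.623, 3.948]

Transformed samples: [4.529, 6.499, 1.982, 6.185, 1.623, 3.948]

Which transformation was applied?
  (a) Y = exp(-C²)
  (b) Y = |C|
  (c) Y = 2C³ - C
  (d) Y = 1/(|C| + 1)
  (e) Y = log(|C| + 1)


Checking option (b) Y = |C|:
  C = 4.529 -> Y = 4.529 ✓
  C = 6.499 -> Y = 6.499 ✓
  C = 1.982 -> Y = 1.982 ✓
All samples match this transformation.

(b) |C|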